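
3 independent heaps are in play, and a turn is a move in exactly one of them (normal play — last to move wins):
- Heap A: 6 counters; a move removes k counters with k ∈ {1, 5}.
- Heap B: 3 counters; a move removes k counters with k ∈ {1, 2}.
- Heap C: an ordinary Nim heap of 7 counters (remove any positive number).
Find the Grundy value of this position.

7

Grundy values for heap A (subtraction set {1, 5}):
k:     0  1  2  3  4  5  6
g(k):  0  1  0  1  0  1  0
So g(6) = 0.
For heap B, compute g(0), g(1), … with moves {1, 2}:
k:     0  1  2  3
g(k):  0  1  2  0
So g(3) = 0.
Heap C is a plain Nim heap of size 7, so its Grundy value is 7.
The value of a disjunctive sum is the nim-sum of the parts.
Combined value = 0 ⊕ 0 ⊕ 7 = 7.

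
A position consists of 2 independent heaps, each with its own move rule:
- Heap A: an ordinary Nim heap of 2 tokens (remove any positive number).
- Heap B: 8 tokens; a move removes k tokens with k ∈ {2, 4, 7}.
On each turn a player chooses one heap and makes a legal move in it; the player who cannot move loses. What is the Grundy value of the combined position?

3

Heap A is a plain Nim heap of size 2, so its Grundy value is 2.
Grundy values for heap B (subtraction set {2, 4, 7}):
k:     0  1  2  3  4  5  6  7  8
g(k):  0  0  1  1  2  2  0  3  1
So g(8) = 1.
The value of a disjunctive sum is the nim-sum of the parts.
Combined value = 2 ⊕ 1 = 3.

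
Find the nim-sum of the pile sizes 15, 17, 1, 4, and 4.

Nim-sum: 15 ^ 17 ^ 1 ^ 4 ^ 4 = 31.

31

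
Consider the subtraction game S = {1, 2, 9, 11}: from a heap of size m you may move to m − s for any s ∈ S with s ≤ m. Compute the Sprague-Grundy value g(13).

Build the Grundy sequence with g(k) = mex{g(k−s) : s ∈ {1, 2, 9, 11}, s ≤ k}:
g(0) = mex{} = 0
g(1) = mex{0} = 1
g(2) = mex{0,1} = 2
g(3) = mex{1,2} = 0
g(4) = mex{0,2} = 1
g(5) = mex{0,1} = 2
g(6) = mex{1,2} = 0
g(7) = mex{0,2} = 1
g(8) = mex{0,1} = 2
g(9) = mex{0,1,2} = 3
g(10) = mex{1,2,3} = 0
g(11) = mex{0,2,3} = 1
g(12) = mex{0,1} = 2
g(13) = mex{1,2} = 0
So g(13) = 0.

0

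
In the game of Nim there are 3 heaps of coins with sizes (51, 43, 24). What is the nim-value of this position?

Nim-sum: 51 ^ 43 ^ 24 = 0.

0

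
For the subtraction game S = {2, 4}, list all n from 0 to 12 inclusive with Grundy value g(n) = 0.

0, 1, 6, 7, 12

Build the Grundy sequence with g(k) = mex{g(k−s) : s ∈ {2, 4}, s ≤ k}:
g(0) = mex{} = 0
g(1) = mex{} = 0
g(2) = mex{0} = 1
g(3) = mex{0} = 1
g(4) = mex{0,1} = 2
g(5) = mex{0,1} = 2
g(6) = mex{1,2} = 0
g(7) = mex{1,2} = 0
g(8) = mex{0,2} = 1
g(9) = mex{0,2} = 1
g(10) = mex{0,1} = 2
g(11) = mex{0,1} = 2
g(12) = mex{1,2} = 0
The P-positions (g = 0) in 0..12 are 0, 1, 6, 7, 12.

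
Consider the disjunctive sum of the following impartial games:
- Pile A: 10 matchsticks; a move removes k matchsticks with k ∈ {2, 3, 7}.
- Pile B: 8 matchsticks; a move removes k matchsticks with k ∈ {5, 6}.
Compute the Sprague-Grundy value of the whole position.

For pile A, compute g(0), g(1), … with moves {2, 3, 7}:
k:     0  1  2  3  4  5  6  7  8  9 10
g(k):  0  0  1  1  2  0  0  1  1  2  0
So g(10) = 0.
Build the Grundy sequence for pile B with g(k) = mex{g(k−s) : s ∈ {5, 6}, s ≤ k}:
k:     0  1  2  3  4  5  6  7  8
g(k):  0  0  0  0  0  1  1  1  1
So g(8) = 1.
The value of a disjunctive sum is the nim-sum of the parts.
Combined value = 0 ⊕ 1 = 1.

1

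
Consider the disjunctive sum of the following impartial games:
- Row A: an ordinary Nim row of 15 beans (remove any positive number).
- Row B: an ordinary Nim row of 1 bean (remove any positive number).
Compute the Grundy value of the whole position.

14

Row A is a plain Nim row of size 15, so its Grundy value is 15.
Row B is a plain Nim row of size 1, so its Grundy value is 1.
The value of a disjunctive sum is the nim-sum of the parts.
Combined value = 15 ⊕ 1 = 14.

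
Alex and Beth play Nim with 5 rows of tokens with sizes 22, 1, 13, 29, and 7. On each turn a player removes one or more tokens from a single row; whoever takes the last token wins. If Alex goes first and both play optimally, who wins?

Write each in binary and XOR column by column:
  10110  (22)
  00001  (1)
  01101  (13)
  11101  (29)
  00111  (7)
  -----
  00000  (0)
The nim-sum is 0, so this is a P-position: the player to move is in a losing position under optimal play; Alex is about to move from it and so loses — Beth wins.

Beth wins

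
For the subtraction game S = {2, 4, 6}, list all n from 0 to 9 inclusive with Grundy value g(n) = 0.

Grundy values for subtraction set {2, 4, 6}:
g(0) = mex{} = 0
g(1) = mex{} = 0
g(2) = mex{0} = 1
g(3) = mex{0} = 1
g(4) = mex{0,1} = 2
g(5) = mex{0,1} = 2
g(6) = mex{0,1,2} = 3
g(7) = mex{0,1,2} = 3
g(8) = mex{1,2,3} = 0
g(9) = mex{1,2,3} = 0
The P-positions (g = 0) in 0..9 are 0, 1, 8, 9.

0, 1, 8, 9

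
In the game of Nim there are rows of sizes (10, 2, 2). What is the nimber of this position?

10

Compute the nim-sum pairwise:
10 XOR 2 = 8
8 XOR 2 = 10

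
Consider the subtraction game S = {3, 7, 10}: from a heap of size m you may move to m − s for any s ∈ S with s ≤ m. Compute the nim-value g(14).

Build the Grundy sequence with g(k) = mex{g(k−s) : s ∈ {3, 7, 10}, s ≤ k}:
k:     0  1  2  3  4  5  6  7  8  9 10 11 12 13 14
g(k):  0  0  0  1  1  1  0  2  2  1  3  3  2  2  0
So g(14) = 0.

0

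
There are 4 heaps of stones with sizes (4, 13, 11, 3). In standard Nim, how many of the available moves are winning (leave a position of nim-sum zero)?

Write each in binary and XOR column by column:
  0100  (4)
  1101  (13)
  1011  (11)
  0011  (3)
  ----
  0001  (1)
The overall nim-sum is X = 1. A heap of size p has a winning move iff p XOR X < p (reduce it to p XOR X).
  4: 4 XOR 1 = 5 ≥ 4 — no move.
  13: 13 XOR 1 = 12 < 13 — winning move (to 12).
  11: 11 XOR 1 = 10 < 11 — winning move (to 10).
  3: 3 XOR 1 = 2 < 3 — winning move (to 2).
That gives 3 winning moves.

3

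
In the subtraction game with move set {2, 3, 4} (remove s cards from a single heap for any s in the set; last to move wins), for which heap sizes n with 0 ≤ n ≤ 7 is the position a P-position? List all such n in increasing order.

0, 1, 6, 7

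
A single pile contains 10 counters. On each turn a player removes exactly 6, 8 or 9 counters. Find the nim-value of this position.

1

Grundy values for subtraction set {6, 8, 9}:
k:     0  1  2  3  4  5  6  7  8  9 10
g(k):  0  0  0  0  0  0  1  1  1  1  1
So g(10) = 1.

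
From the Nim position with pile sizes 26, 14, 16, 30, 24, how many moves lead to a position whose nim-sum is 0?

3

Nim-sum: 26 ⊕ 14 ⊕ 16 ⊕ 30 ⊕ 24 = 2.
The overall nim-sum is X = 2. A pile of size p has a winning move iff p XOR X < p (reduce it to p XOR X).
  26: 26 XOR 2 = 24 < 26 — winning move (to 24).
  14: 14 XOR 2 = 12 < 14 — winning move (to 12).
  16: 16 XOR 2 = 18 ≥ 16 — no move.
  30: 30 XOR 2 = 28 < 30 — winning move (to 28).
  24: 24 XOR 2 = 26 ≥ 24 — no move.
That gives 3 winning moves.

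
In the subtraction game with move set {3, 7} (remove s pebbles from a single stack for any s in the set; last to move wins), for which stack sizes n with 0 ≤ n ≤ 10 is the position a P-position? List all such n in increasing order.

Compute g(0), g(1), … for moves {3, 7}:
g(0) = mex{} = 0
g(1) = mex{} = 0
g(2) = mex{} = 0
g(3) = mex{0} = 1
g(4) = mex{0} = 1
g(5) = mex{0} = 1
g(6) = mex{1} = 0
g(7) = mex{0,1} = 2
g(8) = mex{0,1} = 2
g(9) = mex{0} = 1
g(10) = mex{1,2} = 0
The P-positions (g = 0) in 0..10 are 0, 1, 2, 6, 10.

0, 1, 2, 6, 10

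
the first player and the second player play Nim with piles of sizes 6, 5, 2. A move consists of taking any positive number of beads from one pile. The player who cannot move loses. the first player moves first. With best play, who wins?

Bitwise XOR of the heap sizes:
  110  (6)
  101  (5)
  010  (2)
  ---
  001  (1)
The nim-sum is 1 ≠ 0, so this is an N-position: the player to move can win; the first player has a winning move.

the first player wins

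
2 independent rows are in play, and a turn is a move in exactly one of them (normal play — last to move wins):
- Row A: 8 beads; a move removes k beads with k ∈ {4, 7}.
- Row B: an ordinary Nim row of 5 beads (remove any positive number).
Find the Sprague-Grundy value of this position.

7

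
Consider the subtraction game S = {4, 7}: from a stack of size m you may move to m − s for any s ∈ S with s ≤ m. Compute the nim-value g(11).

Build the Grundy sequence with g(k) = mex{g(k−s) : s ∈ {4, 7}, s ≤ k}:
k:     0  1  2  3  4  5  6  7  8  9 10 11
g(k):  0  0  0  0  1  1  1  1  2  2  2  0
So g(11) = 0.

0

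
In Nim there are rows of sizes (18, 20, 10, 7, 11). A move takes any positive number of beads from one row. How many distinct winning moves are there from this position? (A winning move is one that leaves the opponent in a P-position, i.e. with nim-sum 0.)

0

Nim-sum: 18 ^ 20 ^ 10 ^ 7 ^ 11 = 0.
The nim-sum is already 0, so every move leaves a nonzero nim-sum — there are no winning moves.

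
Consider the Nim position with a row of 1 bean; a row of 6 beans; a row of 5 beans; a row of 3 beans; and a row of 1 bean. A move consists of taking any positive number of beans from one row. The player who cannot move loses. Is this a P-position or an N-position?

Compute the nim-sum pairwise:
1 XOR 6 = 7
7 XOR 5 = 2
2 XOR 3 = 1
1 XOR 1 = 0
The nim-sum is 0, so this is a P-position: the player to move is in a losing position under optimal play.

P-position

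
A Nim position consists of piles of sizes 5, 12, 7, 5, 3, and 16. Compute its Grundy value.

24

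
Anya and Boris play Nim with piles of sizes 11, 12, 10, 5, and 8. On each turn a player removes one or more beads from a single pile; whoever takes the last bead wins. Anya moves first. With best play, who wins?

Nim-sum: 11 ^ 12 ^ 10 ^ 5 ^ 8 = 0.
The nim-sum is 0, so this is a P-position: the player to move is in a losing position under optimal play; Anya is about to move from it and so loses — Boris wins.

Boris wins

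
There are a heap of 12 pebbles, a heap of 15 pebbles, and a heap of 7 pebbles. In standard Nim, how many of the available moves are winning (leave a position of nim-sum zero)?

Compute the nim-sum pairwise:
12 ^ 15 = 3
3 ^ 7 = 4
The overall nim-sum is X = 4. A heap of size p has a winning move iff p XOR X < p (reduce it to p XOR X).
  12: 12 XOR 4 = 8 < 12 — winning move (to 8).
  15: 15 XOR 4 = 11 < 15 — winning move (to 11).
  7: 7 XOR 4 = 3 < 7 — winning move (to 3).
That gives 3 winning moves.

3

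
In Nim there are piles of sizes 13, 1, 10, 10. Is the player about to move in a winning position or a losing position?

Winning position

Nim-sum: 13 XOR 1 XOR 10 XOR 10 = 12.
The nim-sum is 12 ≠ 0, so this is an N-position: the player to move can win.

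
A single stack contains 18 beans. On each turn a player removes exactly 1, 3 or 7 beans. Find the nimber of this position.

0

Build the Grundy sequence with g(k) = mex{g(k−s) : s ∈ {1, 3, 7}, s ≤ k}:
k:     0  1  2  3  4  5  6  7  8  9 10 11 12 13 14 15 16 17 18
g(k):  0  1  0  1  0  1  0  1  0  1  0  1  0  1  0  1  0  1  0
So g(18) = 0.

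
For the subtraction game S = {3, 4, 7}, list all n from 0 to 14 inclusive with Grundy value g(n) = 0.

0, 1, 2, 10, 11, 12

Build the Grundy sequence with g(k) = mex{g(k−s) : s ∈ {3, 4, 7}, s ≤ k}:
g(0) = mex{} = 0
g(1) = mex{} = 0
g(2) = mex{} = 0
g(3) = mex{0} = 1
g(4) = mex{0} = 1
g(5) = mex{0} = 1
g(6) = mex{0,1} = 2
g(7) = mex{0,1} = 2
g(8) = mex{0,1} = 2
g(9) = mex{0,1,2} = 3
g(10) = mex{1,2} = 0
g(11) = mex{1,2} = 0
g(12) = mex{1,2,3} = 0
g(13) = mex{0,2,3} = 1
g(14) = mex{0,2} = 1
The P-positions (g = 0) in 0..14 are 0, 1, 2, 10, 11, 12.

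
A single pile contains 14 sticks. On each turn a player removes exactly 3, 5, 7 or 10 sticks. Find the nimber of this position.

0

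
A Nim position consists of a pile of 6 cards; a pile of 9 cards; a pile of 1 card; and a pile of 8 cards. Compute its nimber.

Compute the nim-sum pairwise:
6 ⊕ 9 = 15
15 ⊕ 1 = 14
14 ⊕ 8 = 6

6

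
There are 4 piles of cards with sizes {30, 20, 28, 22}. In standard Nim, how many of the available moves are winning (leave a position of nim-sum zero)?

0

Compute the nim-sum pairwise:
30 ⊕ 20 = 10
10 ⊕ 28 = 22
22 ⊕ 22 = 0
The nim-sum is already 0, so every move leaves a nonzero nim-sum — there are no winning moves.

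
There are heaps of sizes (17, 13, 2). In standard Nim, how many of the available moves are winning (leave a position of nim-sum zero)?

Compute the nim-sum pairwise:
17 XOR 13 = 28
28 XOR 2 = 30
The overall nim-sum is X = 30. A heap of size p has a winning move iff p XOR X < p (reduce it to p XOR X).
  17: 17 XOR 30 = 15 < 17 — winning move (to 15).
  13: 13 XOR 30 = 19 ≥ 13 — no move.
  2: 2 XOR 30 = 28 ≥ 2 — no move.
That gives 1 winning move.

1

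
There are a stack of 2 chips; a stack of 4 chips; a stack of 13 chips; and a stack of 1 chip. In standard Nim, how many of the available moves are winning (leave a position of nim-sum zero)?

In binary:
  0010  (2)
  0100  (4)
  1101  (13)
  0001  (1)
  ----
  1010  (10)
The overall nim-sum is X = 10. A stack of size p has a winning move iff p XOR X < p (reduce it to p XOR X).
  2: 2 XOR 10 = 8 ≥ 2 — no move.
  4: 4 XOR 10 = 14 ≥ 4 — no move.
  13: 13 XOR 10 = 7 < 13 — winning move (to 7).
  1: 1 XOR 10 = 11 ≥ 1 — no move.
That gives 1 winning move.

1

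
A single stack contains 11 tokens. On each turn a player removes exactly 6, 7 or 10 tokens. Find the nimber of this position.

1

Grundy values for subtraction set {6, 7, 10}:
g(0) = mex{} = 0
g(1) = mex{} = 0
g(2) = mex{} = 0
g(3) = mex{} = 0
g(4) = mex{} = 0
g(5) = mex{} = 0
g(6) = mex{0} = 1
g(7) = mex{0} = 1
g(8) = mex{0} = 1
g(9) = mex{0} = 1
g(10) = mex{0} = 1
g(11) = mex{0} = 1
So g(11) = 1.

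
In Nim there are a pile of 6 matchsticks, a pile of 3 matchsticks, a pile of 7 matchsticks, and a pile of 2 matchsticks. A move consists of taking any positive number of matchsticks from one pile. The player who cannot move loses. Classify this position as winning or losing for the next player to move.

Losing position

Nim-sum: 6 XOR 3 XOR 7 XOR 2 = 0.
The nim-sum is 0, so this is a P-position: the player to move is in a losing position under optimal play.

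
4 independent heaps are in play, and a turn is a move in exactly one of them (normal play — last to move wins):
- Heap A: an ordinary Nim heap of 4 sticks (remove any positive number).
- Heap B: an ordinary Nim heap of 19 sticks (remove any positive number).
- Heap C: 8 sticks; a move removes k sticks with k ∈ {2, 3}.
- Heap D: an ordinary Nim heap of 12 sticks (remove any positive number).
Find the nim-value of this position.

26

Heap A is a plain Nim heap of size 4, so its Grundy value is 4.
Heap B is a plain Nim heap of size 19, so its Grundy value is 19.
Build the Grundy sequence for heap C with g(k) = mex{g(k−s) : s ∈ {2, 3}, s ≤ k}:
k:     0  1  2  3  4  5  6  7  8
g(k):  0  0  1  1  2  0  0  1  1
So g(8) = 1.
Heap D is a plain Nim heap of size 12, so its Grundy value is 12.
The value of a disjunctive sum is the nim-sum of the parts.
Combined value = 4 ⊕ 19 ⊕ 1 ⊕ 12 = 26.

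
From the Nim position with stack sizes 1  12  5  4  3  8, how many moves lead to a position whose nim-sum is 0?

3

Bitwise XOR of the heap sizes:
  0001  (1)
  1100  (12)
  0101  (5)
  0100  (4)
  0011  (3)
  1000  (8)
  ----
  0111  (7)
The overall nim-sum is X = 7. A stack of size p has a winning move iff p XOR X < p (reduce it to p XOR X).
  1: 1 XOR 7 = 6 ≥ 1 — no move.
  12: 12 XOR 7 = 11 < 12 — winning move (to 11).
  5: 5 XOR 7 = 2 < 5 — winning move (to 2).
  4: 4 XOR 7 = 3 < 4 — winning move (to 3).
  3: 3 XOR 7 = 4 ≥ 3 — no move.
  8: 8 XOR 7 = 15 ≥ 8 — no move.
That gives 3 winning moves.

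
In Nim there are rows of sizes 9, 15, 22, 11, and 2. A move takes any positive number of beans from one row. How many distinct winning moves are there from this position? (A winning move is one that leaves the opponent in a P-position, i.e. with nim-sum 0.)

1

Bitwise XOR of the heap sizes:
  01001  (9)
  01111  (15)
  10110  (22)
  01011  (11)
  00010  (2)
  -----
  11001  (25)
The overall nim-sum is X = 25. A row of size p has a winning move iff p XOR X < p (reduce it to p XOR X).
  9: 9 XOR 25 = 16 ≥ 9 — no move.
  15: 15 XOR 25 = 22 ≥ 15 — no move.
  22: 22 XOR 25 = 15 < 22 — winning move (to 15).
  11: 11 XOR 25 = 18 ≥ 11 — no move.
  2: 2 XOR 25 = 27 ≥ 2 — no move.
That gives 1 winning move.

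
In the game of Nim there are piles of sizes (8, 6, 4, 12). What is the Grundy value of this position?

Nim-sum: 8 ⊕ 6 ⊕ 4 ⊕ 12 = 6.

6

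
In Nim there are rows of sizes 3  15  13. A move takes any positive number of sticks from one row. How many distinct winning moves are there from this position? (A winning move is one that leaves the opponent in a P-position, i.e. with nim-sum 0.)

Compute the nim-sum pairwise:
3 ⊕ 15 = 12
12 ⊕ 13 = 1
The overall nim-sum is X = 1. A row of size p has a winning move iff p XOR X < p (reduce it to p XOR X).
  3: 3 XOR 1 = 2 < 3 — winning move (to 2).
  15: 15 XOR 1 = 14 < 15 — winning move (to 14).
  13: 13 XOR 1 = 12 < 13 — winning move (to 12).
That gives 3 winning moves.

3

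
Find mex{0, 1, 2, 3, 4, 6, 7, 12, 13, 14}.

The values 0, 1, 2, 3, 4 are all present; 5 is the first non-negative integer missing from the set.

5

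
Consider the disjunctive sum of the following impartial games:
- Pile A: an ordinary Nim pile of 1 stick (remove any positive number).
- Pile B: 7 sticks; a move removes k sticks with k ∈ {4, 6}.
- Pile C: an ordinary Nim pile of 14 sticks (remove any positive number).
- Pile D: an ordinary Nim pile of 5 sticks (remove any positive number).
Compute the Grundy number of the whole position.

11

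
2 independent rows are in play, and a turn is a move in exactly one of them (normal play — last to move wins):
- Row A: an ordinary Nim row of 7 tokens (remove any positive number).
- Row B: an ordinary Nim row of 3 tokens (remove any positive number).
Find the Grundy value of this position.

Row A is a plain Nim row of size 7, so its Grundy value is 7.
Row B is a plain Nim row of size 3, so its Grundy value is 3.
By the Sprague-Grundy theorem, the Grundy value of a sum of independent games is the XOR of the component values.
Combined value = 7 XOR 3 = 4.

4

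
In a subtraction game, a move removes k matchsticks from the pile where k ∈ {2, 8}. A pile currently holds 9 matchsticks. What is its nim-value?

2

Compute g(0), g(1), … for moves {2, 8}:
k:     0  1  2  3  4  5  6  7  8  9
g(k):  0  0  1  1  0  0  1  1  2  2
So g(9) = 2.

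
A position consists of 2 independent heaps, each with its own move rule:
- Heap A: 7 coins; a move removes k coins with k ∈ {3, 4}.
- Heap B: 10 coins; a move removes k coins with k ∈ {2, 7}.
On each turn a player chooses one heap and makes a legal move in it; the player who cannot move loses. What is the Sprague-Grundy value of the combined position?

Build the Grundy sequence for heap A with g(k) = mex{g(k−s) : s ∈ {3, 4}, s ≤ k}:
k:     0  1  2  3  4  5  6  7
g(k):  0  0  0  1  1  1  2  0
So g(7) = 0.
For heap B, compute g(0), g(1), … with moves {2, 7}:
k:     0  1  2  3  4  5  6  7  8  9 10
g(k):  0  0  1  1  0  0  1  1  2  0  0
So g(10) = 0.
By the Sprague-Grundy theorem, the Grundy value of a sum of independent games is the XOR of the component values.
Combined value = 0 ⊕ 0 = 0.

0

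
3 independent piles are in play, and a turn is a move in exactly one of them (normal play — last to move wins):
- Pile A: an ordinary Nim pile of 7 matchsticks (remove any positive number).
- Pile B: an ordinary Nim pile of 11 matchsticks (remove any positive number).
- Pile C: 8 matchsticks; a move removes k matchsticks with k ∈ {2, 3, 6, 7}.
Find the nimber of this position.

14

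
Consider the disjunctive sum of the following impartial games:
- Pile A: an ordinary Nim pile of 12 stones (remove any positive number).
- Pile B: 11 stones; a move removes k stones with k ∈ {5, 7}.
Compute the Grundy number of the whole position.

14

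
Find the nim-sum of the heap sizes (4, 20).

16

Compute the nim-sum pairwise:
4 ^ 20 = 16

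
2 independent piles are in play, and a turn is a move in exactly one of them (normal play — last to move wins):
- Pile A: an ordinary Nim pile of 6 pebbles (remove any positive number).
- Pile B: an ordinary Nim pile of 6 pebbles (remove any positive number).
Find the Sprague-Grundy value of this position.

Pile A is a plain Nim pile of size 6, so its Grundy value is 6.
Pile B is a plain Nim pile of size 6, so its Grundy value is 6.
The value of a disjunctive sum is the nim-sum of the parts.
Combined value = 6 XOR 6 = 0.

0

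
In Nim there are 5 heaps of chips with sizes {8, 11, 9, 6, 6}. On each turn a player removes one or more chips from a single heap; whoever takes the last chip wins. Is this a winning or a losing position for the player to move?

Bitwise XOR of the heap sizes:
  1000  (8)
  1011  (11)
  1001  (9)
  0110  (6)
  0110  (6)
  ----
  1010  (10)
The nim-sum is 10 ≠ 0, so this is an N-position: the player to move can win.

Winning position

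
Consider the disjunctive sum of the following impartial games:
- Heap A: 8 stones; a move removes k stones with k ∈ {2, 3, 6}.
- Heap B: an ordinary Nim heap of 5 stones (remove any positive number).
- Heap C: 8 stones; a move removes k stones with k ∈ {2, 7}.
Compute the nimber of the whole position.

Build the Grundy sequence for heap A with g(k) = mex{g(k−s) : s ∈ {2, 3, 6}, s ≤ k}:
k:     0  1  2  3  4  5  6  7  8
g(k):  0  0  1  1  2  0  3  1  2
So g(8) = 2.
Heap B is a plain Nim heap of size 5, so its Grundy value is 5.
Build the Grundy sequence for heap C with g(k) = mex{g(k−s) : s ∈ {2, 7}, s ≤ k}:
k:     0  1  2  3  4  5  6  7  8
g(k):  0  0  1  1  0  0  1  1  2
So g(8) = 2.
The value of a disjunctive sum is the nim-sum of the parts.
Combined value = 2 ⊕ 5 ⊕ 2 = 5.

5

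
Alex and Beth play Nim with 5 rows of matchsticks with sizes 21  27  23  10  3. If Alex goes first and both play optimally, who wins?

Compute the nim-sum pairwise:
21 XOR 27 = 14
14 XOR 23 = 25
25 XOR 10 = 19
19 XOR 3 = 16
The nim-sum is 16 ≠ 0, so this is an N-position: the player to move can win; Alex has a winning move.

Alex wins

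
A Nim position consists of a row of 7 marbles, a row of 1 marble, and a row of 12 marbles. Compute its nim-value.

Write each in binary and XOR column by column:
  0111  (7)
  0001  (1)
  1100  (12)
  ----
  1010  (10)

10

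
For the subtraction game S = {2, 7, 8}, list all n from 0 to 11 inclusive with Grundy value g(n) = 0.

Compute g(0), g(1), … for moves {2, 7, 8}:
g(0) = mex{} = 0
g(1) = mex{} = 0
g(2) = mex{0} = 1
g(3) = mex{0} = 1
g(4) = mex{1} = 0
g(5) = mex{1} = 0
g(6) = mex{0} = 1
g(7) = mex{0} = 1
g(8) = mex{0,1} = 2
g(9) = mex{0,1} = 2
g(10) = mex{1,2} = 0
g(11) = mex{0,1,2} = 3
The P-positions (g = 0) in 0..11 are 0, 1, 4, 5, 10.

0, 1, 4, 5, 10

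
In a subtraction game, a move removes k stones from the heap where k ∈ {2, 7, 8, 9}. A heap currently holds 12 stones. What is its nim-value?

2

Build the Grundy sequence with g(k) = mex{g(k−s) : s ∈ {2, 7, 8, 9}, s ≤ k}:
k:     0  1  2  3  4  5  6  7  8  9 10 11 12
g(k):  0  0  1  1  0  0  1  1  2  2  3  3  2
So g(12) = 2.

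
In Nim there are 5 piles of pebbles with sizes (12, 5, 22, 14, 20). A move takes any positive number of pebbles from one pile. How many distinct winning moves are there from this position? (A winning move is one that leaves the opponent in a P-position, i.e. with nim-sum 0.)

5

Compute the nim-sum pairwise:
12 ⊕ 5 = 9
9 ⊕ 22 = 31
31 ⊕ 14 = 17
17 ⊕ 20 = 5
The overall nim-sum is X = 5. A pile of size p has a winning move iff p XOR X < p (reduce it to p XOR X).
  12: 12 XOR 5 = 9 < 12 — winning move (to 9).
  5: 5 XOR 5 = 0 < 5 — winning move (to 0).
  22: 22 XOR 5 = 19 < 22 — winning move (to 19).
  14: 14 XOR 5 = 11 < 14 — winning move (to 11).
  20: 20 XOR 5 = 17 < 20 — winning move (to 17).
That gives 5 winning moves.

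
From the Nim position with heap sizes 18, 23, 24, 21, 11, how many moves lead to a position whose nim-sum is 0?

Bitwise XOR of the heap sizes:
  10010  (18)
  10111  (23)
  11000  (24)
  10101  (21)
  01011  (11)
  -----
  00011  (3)
The overall nim-sum is X = 3. A heap of size p has a winning move iff p XOR X < p (reduce it to p XOR X).
  18: 18 XOR 3 = 17 < 18 — winning move (to 17).
  23: 23 XOR 3 = 20 < 23 — winning move (to 20).
  24: 24 XOR 3 = 27 ≥ 24 — no move.
  21: 21 XOR 3 = 22 ≥ 21 — no move.
  11: 11 XOR 3 = 8 < 11 — winning move (to 8).
That gives 3 winning moves.

3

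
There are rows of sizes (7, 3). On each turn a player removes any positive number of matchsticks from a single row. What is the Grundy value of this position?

4

Bitwise XOR of the heap sizes:
  111  (7)
  011  (3)
  ---
  100  (4)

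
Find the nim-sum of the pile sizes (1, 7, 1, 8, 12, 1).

Nim-sum: 1 XOR 7 XOR 1 XOR 8 XOR 12 XOR 1 = 2.

2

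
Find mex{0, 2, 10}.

1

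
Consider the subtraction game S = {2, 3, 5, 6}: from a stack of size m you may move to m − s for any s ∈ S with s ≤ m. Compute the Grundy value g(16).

Build the Grundy sequence with g(k) = mex{g(k−s) : s ∈ {2, 3, 5, 6}, s ≤ k}:
k:     0  1  2  3  4  5  6  7  8  9 10 11 12 13 14 15 16
g(k):  0  0  1  1  2  2  3  3  0  0  1  1  2  2  3  3  0
So g(16) = 0.

0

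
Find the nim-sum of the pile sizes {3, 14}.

13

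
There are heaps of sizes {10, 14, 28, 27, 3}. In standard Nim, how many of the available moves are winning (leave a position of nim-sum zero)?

Compute the nim-sum pairwise:
10 ^ 14 = 4
4 ^ 28 = 24
24 ^ 27 = 3
3 ^ 3 = 0
The nim-sum is already 0, so every move leaves a nonzero nim-sum — there are no winning moves.

0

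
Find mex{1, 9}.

0

0 is not in the set, so the mex is 0.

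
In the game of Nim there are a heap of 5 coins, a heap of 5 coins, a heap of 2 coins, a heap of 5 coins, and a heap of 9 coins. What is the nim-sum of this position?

14

Write each in binary and XOR column by column:
  0101  (5)
  0101  (5)
  0010  (2)
  0101  (5)
  1001  (9)
  ----
  1110  (14)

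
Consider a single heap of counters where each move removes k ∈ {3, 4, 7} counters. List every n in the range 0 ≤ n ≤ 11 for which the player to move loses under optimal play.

0, 1, 2, 10, 11

Compute g(0), g(1), … for moves {3, 4, 7}:
g(0) = mex{} = 0
g(1) = mex{} = 0
g(2) = mex{} = 0
g(3) = mex{0} = 1
g(4) = mex{0} = 1
g(5) = mex{0} = 1
g(6) = mex{0,1} = 2
g(7) = mex{0,1} = 2
g(8) = mex{0,1} = 2
g(9) = mex{0,1,2} = 3
g(10) = mex{1,2} = 0
g(11) = mex{1,2} = 0
The P-positions (g = 0) in 0..11 are 0, 1, 2, 10, 11.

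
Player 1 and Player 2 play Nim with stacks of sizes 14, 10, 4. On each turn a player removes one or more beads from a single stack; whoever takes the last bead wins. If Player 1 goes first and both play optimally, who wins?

Player 2 wins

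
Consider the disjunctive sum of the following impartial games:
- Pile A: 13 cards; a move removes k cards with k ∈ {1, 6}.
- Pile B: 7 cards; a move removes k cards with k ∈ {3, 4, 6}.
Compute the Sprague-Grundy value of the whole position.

0

Build the Grundy sequence for pile A with g(k) = mex{g(k−s) : s ∈ {1, 6}, s ≤ k}:
g(0) = mex{} = 0
g(1) = mex{0} = 1
g(2) = mex{1} = 0
g(3) = mex{0} = 1
g(4) = mex{1} = 0
g(5) = mex{0} = 1
g(6) = mex{0,1} = 2
g(7) = mex{1,2} = 0
g(8) = mex{0} = 1
g(9) = mex{1} = 0
g(10) = mex{0} = 1
g(11) = mex{1} = 0
g(12) = mex{0,2} = 1
g(13) = mex{0,1} = 2
So g(13) = 2.
Build the Grundy sequence for pile B with g(k) = mex{g(k−s) : s ∈ {3, 4, 6}, s ≤ k}:
k:     0  1  2  3  4  5  6  7
g(k):  0  0  0  1  1  1  2  2
So g(7) = 2.
By the Sprague-Grundy theorem, the Grundy value of a sum of independent games is the XOR of the component values.
Combined value = 2 ⊕ 2 = 0.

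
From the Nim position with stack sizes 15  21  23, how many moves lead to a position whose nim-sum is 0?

Nim-sum: 15 ⊕ 21 ⊕ 23 = 13.
The overall nim-sum is X = 13. A stack of size p has a winning move iff p XOR X < p (reduce it to p XOR X).
  15: 15 XOR 13 = 2 < 15 — winning move (to 2).
  21: 21 XOR 13 = 24 ≥ 21 — no move.
  23: 23 XOR 13 = 26 ≥ 23 — no move.
That gives 1 winning move.

1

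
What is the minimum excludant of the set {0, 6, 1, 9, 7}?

2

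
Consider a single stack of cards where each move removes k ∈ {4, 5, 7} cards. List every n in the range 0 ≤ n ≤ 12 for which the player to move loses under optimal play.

Grundy values for subtraction set {4, 5, 7}:
k:     0  1  2  3  4  5  6  7  8  9 10 11 12
g(k):  0  0  0  0  1  1  1  1  2  2  2  0  0
The P-positions (g = 0) in 0..12 are 0, 1, 2, 3, 11, 12.

0, 1, 2, 3, 11, 12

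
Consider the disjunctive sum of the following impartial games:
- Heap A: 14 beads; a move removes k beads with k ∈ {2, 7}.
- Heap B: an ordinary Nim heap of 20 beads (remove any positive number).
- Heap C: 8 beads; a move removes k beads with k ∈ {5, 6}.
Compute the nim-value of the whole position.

21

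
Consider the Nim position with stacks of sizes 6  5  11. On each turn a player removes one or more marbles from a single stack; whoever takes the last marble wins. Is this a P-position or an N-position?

Compute the nim-sum pairwise:
6 ⊕ 5 = 3
3 ⊕ 11 = 8
The nim-sum is 8 ≠ 0, so this is an N-position: the player to move can win.

N-position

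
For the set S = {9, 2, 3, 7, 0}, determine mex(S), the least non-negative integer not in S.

1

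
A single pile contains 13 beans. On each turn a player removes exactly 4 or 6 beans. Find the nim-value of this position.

Grundy values for subtraction set {4, 6}:
g(0) = mex{} = 0
g(1) = mex{} = 0
g(2) = mex{} = 0
g(3) = mex{} = 0
g(4) = mex{0} = 1
g(5) = mex{0} = 1
g(6) = mex{0} = 1
g(7) = mex{0} = 1
g(8) = mex{0,1} = 2
g(9) = mex{0,1} = 2
g(10) = mex{1} = 0
g(11) = mex{1} = 0
g(12) = mex{1,2} = 0
g(13) = mex{1,2} = 0
So g(13) = 0.

0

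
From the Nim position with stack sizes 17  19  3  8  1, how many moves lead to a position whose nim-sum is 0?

1

Compute the nim-sum pairwise:
17 ^ 19 = 2
2 ^ 3 = 1
1 ^ 8 = 9
9 ^ 1 = 8
The overall nim-sum is X = 8. A stack of size p has a winning move iff p XOR X < p (reduce it to p XOR X).
  17: 17 XOR 8 = 25 ≥ 17 — no move.
  19: 19 XOR 8 = 27 ≥ 19 — no move.
  3: 3 XOR 8 = 11 ≥ 3 — no move.
  8: 8 XOR 8 = 0 < 8 — winning move (to 0).
  1: 1 XOR 8 = 9 ≥ 1 — no move.
That gives 1 winning move.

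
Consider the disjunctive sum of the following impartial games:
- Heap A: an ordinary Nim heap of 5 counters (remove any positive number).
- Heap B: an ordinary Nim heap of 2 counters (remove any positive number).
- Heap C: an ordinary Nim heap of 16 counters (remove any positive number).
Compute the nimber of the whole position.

Heap A is a plain Nim heap of size 5, so its Grundy value is 5.
Heap B is a plain Nim heap of size 2, so its Grundy value is 2.
Heap C is a plain Nim heap of size 16, so its Grundy value is 16.
The value of a disjunctive sum is the nim-sum of the parts.
Combined value = 5 ⊕ 2 ⊕ 16 = 23.

23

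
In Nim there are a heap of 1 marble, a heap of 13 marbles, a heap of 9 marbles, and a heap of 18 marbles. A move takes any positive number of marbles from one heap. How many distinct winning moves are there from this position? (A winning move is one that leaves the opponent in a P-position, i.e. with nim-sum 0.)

1

In binary:
  00001  (1)
  01101  (13)
  01001  (9)
  10010  (18)
  -----
  10111  (23)
The overall nim-sum is X = 23. A heap of size p has a winning move iff p XOR X < p (reduce it to p XOR X).
  1: 1 XOR 23 = 22 ≥ 1 — no move.
  13: 13 XOR 23 = 26 ≥ 13 — no move.
  9: 9 XOR 23 = 30 ≥ 9 — no move.
  18: 18 XOR 23 = 5 < 18 — winning move (to 5).
That gives 1 winning move.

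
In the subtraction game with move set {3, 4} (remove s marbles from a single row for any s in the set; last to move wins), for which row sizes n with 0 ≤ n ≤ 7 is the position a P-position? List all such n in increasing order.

0, 1, 2, 7

Build the Grundy sequence with g(k) = mex{g(k−s) : s ∈ {3, 4}, s ≤ k}:
g(0) = mex{} = 0
g(1) = mex{} = 0
g(2) = mex{} = 0
g(3) = mex{0} = 1
g(4) = mex{0} = 1
g(5) = mex{0} = 1
g(6) = mex{0,1} = 2
g(7) = mex{1} = 0
The P-positions (g = 0) in 0..7 are 0, 1, 2, 7.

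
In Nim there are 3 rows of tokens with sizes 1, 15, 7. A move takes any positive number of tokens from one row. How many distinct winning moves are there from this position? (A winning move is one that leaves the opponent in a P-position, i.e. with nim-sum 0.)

1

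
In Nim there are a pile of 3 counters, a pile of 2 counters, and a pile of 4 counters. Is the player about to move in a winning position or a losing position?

Winning position

Write each in binary and XOR column by column:
  011  (3)
  010  (2)
  100  (4)
  ---
  101  (5)
The nim-sum is 5 ≠ 0, so this is an N-position: the player to move can win.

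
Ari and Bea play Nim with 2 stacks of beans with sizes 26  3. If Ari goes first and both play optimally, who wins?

Nim-sum: 26 XOR 3 = 25.
The nim-sum is 25 ≠ 0, so this is an N-position: the player to move can win; Ari has a winning move.

Ari wins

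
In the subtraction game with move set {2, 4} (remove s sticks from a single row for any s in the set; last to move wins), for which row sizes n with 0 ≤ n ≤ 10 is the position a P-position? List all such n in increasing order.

0, 1, 6, 7

Grundy values for subtraction set {2, 4}:
k:     0  1  2  3  4  5  6  7  8  9 10
g(k):  0  0  1  1  2  2  0  0  1  1  2
The P-positions (g = 0) in 0..10 are 0, 1, 6, 7.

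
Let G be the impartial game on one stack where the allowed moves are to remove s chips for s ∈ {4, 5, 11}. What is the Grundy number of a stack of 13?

Compute g(0), g(1), … for moves {4, 5, 11}:
g(0) = mex{} = 0
g(1) = mex{} = 0
g(2) = mex{} = 0
g(3) = mex{} = 0
g(4) = mex{0} = 1
g(5) = mex{0} = 1
g(6) = mex{0} = 1
g(7) = mex{0} = 1
g(8) = mex{0,1} = 2
g(9) = mex{1} = 0
g(10) = mex{1} = 0
g(11) = mex{0,1} = 2
g(12) = mex{0,1,2} = 3
g(13) = mex{0,2} = 1
So g(13) = 1.

1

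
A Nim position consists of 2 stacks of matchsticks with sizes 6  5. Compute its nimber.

3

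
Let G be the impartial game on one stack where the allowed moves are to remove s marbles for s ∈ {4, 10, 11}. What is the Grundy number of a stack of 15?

0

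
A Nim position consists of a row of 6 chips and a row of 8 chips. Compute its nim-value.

Compute the nim-sum pairwise:
6 ^ 8 = 14

14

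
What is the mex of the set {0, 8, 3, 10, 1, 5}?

2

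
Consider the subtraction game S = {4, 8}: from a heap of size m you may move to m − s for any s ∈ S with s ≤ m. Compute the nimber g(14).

Build the Grundy sequence with g(k) = mex{g(k−s) : s ∈ {4, 8}, s ≤ k}:
k:     0  1  2  3  4  5  6  7  8  9 10 11 12 13 14
g(k):  0  0  0  0  1  1  1  1  2  2  2  2  0  0  0
So g(14) = 0.

0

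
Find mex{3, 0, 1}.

2

The values 0, 1 are all present; 2 is the first non-negative integer missing from the set.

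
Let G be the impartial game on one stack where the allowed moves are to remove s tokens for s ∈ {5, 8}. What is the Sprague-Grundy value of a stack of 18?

Grundy values for subtraction set {5, 8}:
k:     0  1  2  3  4  5  6  7  8  9 10 11 12 13 14 15 16 17 18
g(k):  0  0  0  0  0  1  1  1  1  1  2  2  2  0  0  0  0  0  1
So g(18) = 1.

1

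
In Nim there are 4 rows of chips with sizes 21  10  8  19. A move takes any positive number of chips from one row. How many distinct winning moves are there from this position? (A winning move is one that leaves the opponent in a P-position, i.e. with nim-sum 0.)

1

Compute the nim-sum pairwise:
21 ⊕ 10 = 31
31 ⊕ 8 = 23
23 ⊕ 19 = 4
The overall nim-sum is X = 4. A row of size p has a winning move iff p XOR X < p (reduce it to p XOR X).
  21: 21 XOR 4 = 17 < 21 — winning move (to 17).
  10: 10 XOR 4 = 14 ≥ 10 — no move.
  8: 8 XOR 4 = 12 ≥ 8 — no move.
  19: 19 XOR 4 = 23 ≥ 19 — no move.
That gives 1 winning move.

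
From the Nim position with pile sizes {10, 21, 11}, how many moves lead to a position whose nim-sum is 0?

Compute the nim-sum pairwise:
10 XOR 21 = 31
31 XOR 11 = 20
The overall nim-sum is X = 20. A pile of size p has a winning move iff p XOR X < p (reduce it to p XOR X).
  10: 10 XOR 20 = 30 ≥ 10 — no move.
  21: 21 XOR 20 = 1 < 21 — winning move (to 1).
  11: 11 XOR 20 = 31 ≥ 11 — no move.
That gives 1 winning move.

1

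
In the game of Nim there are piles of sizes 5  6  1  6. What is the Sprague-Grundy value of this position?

4

Nim-sum: 5 ⊕ 6 ⊕ 1 ⊕ 6 = 4.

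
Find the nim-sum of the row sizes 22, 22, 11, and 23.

Nim-sum: 22 ⊕ 22 ⊕ 11 ⊕ 23 = 28.

28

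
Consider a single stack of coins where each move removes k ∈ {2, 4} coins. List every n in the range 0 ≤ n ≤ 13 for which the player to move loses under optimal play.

0, 1, 6, 7, 12, 13

Build the Grundy sequence with g(k) = mex{g(k−s) : s ∈ {2, 4}, s ≤ k}:
g(0) = mex{} = 0
g(1) = mex{} = 0
g(2) = mex{0} = 1
g(3) = mex{0} = 1
g(4) = mex{0,1} = 2
g(5) = mex{0,1} = 2
g(6) = mex{1,2} = 0
g(7) = mex{1,2} = 0
g(8) = mex{0,2} = 1
g(9) = mex{0,2} = 1
g(10) = mex{0,1} = 2
g(11) = mex{0,1} = 2
g(12) = mex{1,2} = 0
g(13) = mex{1,2} = 0
The P-positions (g = 0) in 0..13 are 0, 1, 6, 7, 12, 13.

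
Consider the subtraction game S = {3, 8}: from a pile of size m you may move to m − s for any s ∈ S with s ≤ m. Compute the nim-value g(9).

Compute g(0), g(1), … for moves {3, 8}:
g(0) = mex{} = 0
g(1) = mex{} = 0
g(2) = mex{} = 0
g(3) = mex{0} = 1
g(4) = mex{0} = 1
g(5) = mex{0} = 1
g(6) = mex{1} = 0
g(7) = mex{1} = 0
g(8) = mex{0,1} = 2
g(9) = mex{0} = 1
So g(9) = 1.

1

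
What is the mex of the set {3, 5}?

0 is not in the set, so the mex is 0.

0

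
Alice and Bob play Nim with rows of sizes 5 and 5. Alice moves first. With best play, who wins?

Bob wins

Compute the nim-sum pairwise:
5 ^ 5 = 0
The nim-sum is 0, so this is a P-position: the player to move is in a losing position under optimal play; Alice is about to move from it and so loses — Bob wins.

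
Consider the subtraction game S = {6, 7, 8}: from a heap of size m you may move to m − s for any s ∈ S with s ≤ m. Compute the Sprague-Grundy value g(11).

1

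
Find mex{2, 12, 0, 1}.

3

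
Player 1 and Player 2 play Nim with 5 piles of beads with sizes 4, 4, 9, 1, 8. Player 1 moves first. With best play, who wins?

Player 2 wins

Write each in binary and XOR column by column:
  0100  (4)
  0100  (4)
  1001  (9)
  0001  (1)
  1000  (8)
  ----
  0000  (0)
The nim-sum is 0, so this is a P-position: the player to move is in a losing position under optimal play; Player 1 is about to move from it and so loses — Player 2 wins.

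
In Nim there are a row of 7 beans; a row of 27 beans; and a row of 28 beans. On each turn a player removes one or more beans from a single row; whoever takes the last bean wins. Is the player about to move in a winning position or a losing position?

Losing position

In binary:
  00111  (7)
  11011  (27)
  11100  (28)
  -----
  00000  (0)
The nim-sum is 0, so this is a P-position: the player to move is in a losing position under optimal play.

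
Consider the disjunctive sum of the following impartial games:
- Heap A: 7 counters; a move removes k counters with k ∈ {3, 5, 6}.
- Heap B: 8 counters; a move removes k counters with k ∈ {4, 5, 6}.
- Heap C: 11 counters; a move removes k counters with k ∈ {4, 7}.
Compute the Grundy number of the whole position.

0

For heap A, compute g(0), g(1), … with moves {3, 5, 6}:
g(0) = mex{} = 0
g(1) = mex{} = 0
g(2) = mex{} = 0
g(3) = mex{0} = 1
g(4) = mex{0} = 1
g(5) = mex{0} = 1
g(6) = mex{0,1} = 2
g(7) = mex{0,1} = 2
So g(7) = 2.
For heap B, compute g(0), g(1), … with moves {4, 5, 6}:
k:     0  1  2  3  4  5  6  7  8
g(k):  0  0  0  0  1  1  1  1  2
So g(8) = 2.
For heap C, compute g(0), g(1), … with moves {4, 7}:
k:     0  1  2  3  4  5  6  7  8  9 10 11
g(k):  0  0  0  0  1  1  1  1  2  2  2  0
So g(11) = 0.
The value of a disjunctive sum is the nim-sum of the parts.
Combined value = 2 ⊕ 2 ⊕ 0 = 0.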